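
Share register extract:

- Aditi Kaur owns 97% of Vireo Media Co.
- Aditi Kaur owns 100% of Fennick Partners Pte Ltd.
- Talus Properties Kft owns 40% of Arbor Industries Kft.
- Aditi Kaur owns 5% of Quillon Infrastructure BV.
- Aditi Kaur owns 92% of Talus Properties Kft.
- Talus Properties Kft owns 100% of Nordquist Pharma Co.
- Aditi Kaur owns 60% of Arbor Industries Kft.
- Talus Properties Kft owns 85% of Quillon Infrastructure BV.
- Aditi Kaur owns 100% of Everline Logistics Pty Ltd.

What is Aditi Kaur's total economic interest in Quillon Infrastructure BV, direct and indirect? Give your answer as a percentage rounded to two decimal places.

Aditi reaches Quillon along 2 paths.
Via Talus: 92% × 85% = 78.2%.
Direct stake: 5% = 5%.
Total: 78.2% + 5% = 83.2%.
Rounded: 83.20%.

83.20%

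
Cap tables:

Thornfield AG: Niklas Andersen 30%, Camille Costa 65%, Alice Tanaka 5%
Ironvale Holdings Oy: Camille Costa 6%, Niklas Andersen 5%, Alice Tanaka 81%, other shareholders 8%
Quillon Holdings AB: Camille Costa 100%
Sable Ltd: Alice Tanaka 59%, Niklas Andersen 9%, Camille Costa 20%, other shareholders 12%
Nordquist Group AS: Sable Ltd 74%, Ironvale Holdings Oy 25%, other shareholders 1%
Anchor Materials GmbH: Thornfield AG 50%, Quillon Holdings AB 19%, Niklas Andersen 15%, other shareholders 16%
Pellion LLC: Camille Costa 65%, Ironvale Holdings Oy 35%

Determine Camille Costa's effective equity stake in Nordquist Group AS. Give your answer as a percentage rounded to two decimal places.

Camille reaches Nordquist along 2 paths.
Via Sable: 20% × 74% = 14.8%.
Via Ironvale: 6% × 25% = 1.5%.
Total: 14.8% + 1.5% = 16.3%.
Rounded: 16.30%.

16.30%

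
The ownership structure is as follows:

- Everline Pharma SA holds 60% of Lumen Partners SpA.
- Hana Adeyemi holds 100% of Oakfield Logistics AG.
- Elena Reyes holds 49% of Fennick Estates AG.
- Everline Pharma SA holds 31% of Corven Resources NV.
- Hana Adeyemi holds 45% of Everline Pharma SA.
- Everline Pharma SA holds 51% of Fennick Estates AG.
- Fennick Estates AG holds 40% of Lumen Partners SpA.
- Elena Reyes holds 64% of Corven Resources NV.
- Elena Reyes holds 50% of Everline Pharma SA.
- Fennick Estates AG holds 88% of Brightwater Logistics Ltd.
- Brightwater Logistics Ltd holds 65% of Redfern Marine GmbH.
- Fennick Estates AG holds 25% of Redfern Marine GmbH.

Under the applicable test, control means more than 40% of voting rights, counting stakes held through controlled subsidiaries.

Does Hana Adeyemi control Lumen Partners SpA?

Yes

Hana holds 45% of Everline, so Hana controls Everline.
Everline holds 51% of Fennick, so Hana controls Fennick.
Fennick and Everline together hold 40% + 60% = 100% of Lumen, so Hana controls Lumen.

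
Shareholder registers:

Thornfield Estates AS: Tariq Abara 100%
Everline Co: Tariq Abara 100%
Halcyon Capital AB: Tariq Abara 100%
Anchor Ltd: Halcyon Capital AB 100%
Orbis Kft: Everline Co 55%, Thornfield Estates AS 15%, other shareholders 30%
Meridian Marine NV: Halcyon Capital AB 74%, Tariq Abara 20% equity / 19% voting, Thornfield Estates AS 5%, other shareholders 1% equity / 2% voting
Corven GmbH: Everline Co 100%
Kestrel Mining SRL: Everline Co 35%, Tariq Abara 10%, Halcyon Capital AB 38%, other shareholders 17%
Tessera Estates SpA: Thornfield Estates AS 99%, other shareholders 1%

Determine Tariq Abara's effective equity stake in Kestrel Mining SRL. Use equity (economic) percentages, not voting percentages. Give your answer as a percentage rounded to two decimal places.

83.00%

Tariq reaches Kestrel along 3 paths.
Via Everline: 100% × 35% = 35%.
Direct stake: 10% = 10%.
Via Halcyon: 100% × 38% = 38%.
Total: 35% + 10% + 38% = 83%.
Rounded: 83.00%.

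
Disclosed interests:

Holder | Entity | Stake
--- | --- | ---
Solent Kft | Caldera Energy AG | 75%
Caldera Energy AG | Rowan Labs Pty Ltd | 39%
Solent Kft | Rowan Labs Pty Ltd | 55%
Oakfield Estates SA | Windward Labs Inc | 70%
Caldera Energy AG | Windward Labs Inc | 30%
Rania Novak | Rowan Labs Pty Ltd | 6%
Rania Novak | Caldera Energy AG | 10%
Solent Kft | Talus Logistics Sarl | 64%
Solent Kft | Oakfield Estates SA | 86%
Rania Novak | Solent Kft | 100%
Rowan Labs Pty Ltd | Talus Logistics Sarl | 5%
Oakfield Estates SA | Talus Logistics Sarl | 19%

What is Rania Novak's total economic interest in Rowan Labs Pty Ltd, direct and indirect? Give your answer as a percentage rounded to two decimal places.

94.15%

Rania reaches Rowan along 4 paths.
Via Caldera: 10% × 39% = 3.9%.
Via Solent → Caldera: 100% × 75% × 39% = 29.25%.
Via Solent: 100% × 55% = 55%.
Direct stake: 6% = 6%.
Total: 3.9% + 29.25% + 55% + 6% = 94.15%.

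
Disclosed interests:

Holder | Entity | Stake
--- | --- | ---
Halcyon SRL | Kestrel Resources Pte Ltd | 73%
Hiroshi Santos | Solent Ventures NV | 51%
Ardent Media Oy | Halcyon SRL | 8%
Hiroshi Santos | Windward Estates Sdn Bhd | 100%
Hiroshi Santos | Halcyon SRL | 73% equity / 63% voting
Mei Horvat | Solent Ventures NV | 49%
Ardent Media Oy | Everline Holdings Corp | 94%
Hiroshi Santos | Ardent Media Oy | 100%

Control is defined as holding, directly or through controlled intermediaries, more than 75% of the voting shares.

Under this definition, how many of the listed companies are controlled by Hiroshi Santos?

3

Hiroshi holds 100% of Ardent, so Hiroshi controls Ardent.
Ardent holds 94% of Everline, so Hiroshi controls Everline.
Hiroshi holds 100% of Windward, so Hiroshi controls Windward.
No other company's threshold is met.
Hiroshi controls 3 companies.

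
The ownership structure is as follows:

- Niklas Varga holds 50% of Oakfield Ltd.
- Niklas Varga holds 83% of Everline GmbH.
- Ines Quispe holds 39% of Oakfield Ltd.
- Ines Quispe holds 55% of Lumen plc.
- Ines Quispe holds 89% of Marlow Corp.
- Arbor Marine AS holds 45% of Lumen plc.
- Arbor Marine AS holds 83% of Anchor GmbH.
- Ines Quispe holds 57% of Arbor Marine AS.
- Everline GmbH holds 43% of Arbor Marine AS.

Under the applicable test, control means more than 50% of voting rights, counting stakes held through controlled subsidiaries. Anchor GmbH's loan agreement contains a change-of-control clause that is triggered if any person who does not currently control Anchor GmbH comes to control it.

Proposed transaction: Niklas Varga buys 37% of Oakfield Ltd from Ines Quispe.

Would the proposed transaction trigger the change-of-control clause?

The purchase adds only to Niklas's holdings (Ines's stake shrinks), so Niklas is the only person who could newly come to control Anchor.
Niklas holds 83% of Everline, so Niklas controls Everline.
Neither Niklas nor any entity Niklas controls holds any voting interest in Anchor.
So before the transaction, Niklas does not control Anchor.
After the purchase, Niklas's direct stake in Oakfield rises to 50% + 37% = 87%, and Ines's stake falls to 2%.
Niklas holds 87% of Oakfield, so Niklas controls Oakfield.
After the transaction, neither Niklas nor any entity Niklas controls holds a voting interest in Anchor, so Niklas still does not control it.
No new person acquires control, so the clause is not triggered.

No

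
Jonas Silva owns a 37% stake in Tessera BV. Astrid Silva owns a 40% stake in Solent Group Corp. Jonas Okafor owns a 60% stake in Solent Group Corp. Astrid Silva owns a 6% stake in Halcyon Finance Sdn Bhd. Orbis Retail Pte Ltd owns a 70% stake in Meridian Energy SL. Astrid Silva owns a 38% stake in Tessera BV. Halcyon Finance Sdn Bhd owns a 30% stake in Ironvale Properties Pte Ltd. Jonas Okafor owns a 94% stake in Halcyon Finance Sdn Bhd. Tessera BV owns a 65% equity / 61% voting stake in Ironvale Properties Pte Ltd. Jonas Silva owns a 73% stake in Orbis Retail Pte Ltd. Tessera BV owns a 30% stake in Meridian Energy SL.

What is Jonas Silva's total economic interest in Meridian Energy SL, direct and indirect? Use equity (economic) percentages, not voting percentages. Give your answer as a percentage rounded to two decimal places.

62.20%

Jonas Silva reaches Meridian along 2 paths.
Via Orbis: 73% × 70% = 51.1%.
Via Tessera: 37% × 30% = 11.1%.
Total: 51.1% + 11.1% = 62.2%.
Rounded: 62.20%.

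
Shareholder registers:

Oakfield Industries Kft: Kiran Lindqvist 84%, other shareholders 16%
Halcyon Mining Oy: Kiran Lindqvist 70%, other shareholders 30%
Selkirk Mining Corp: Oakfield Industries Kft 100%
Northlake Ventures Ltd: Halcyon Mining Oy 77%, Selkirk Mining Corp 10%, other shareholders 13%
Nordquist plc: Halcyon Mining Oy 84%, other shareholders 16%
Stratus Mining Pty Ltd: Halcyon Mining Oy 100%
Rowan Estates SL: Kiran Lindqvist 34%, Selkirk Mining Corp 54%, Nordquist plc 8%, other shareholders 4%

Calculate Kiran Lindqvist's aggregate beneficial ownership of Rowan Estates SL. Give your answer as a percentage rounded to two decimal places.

Kiran reaches Rowan along 3 paths.
Direct stake: 34% = 34%.
Via Oakfield → Selkirk: 84% × 100% × 54% = 45.36%.
Via Halcyon → Nordquist: 70% × 84% × 8% = 4.704%.
Total: 34% + 45.36% + 4.704% = 84.064%.
Rounded: 84.06%.

84.06%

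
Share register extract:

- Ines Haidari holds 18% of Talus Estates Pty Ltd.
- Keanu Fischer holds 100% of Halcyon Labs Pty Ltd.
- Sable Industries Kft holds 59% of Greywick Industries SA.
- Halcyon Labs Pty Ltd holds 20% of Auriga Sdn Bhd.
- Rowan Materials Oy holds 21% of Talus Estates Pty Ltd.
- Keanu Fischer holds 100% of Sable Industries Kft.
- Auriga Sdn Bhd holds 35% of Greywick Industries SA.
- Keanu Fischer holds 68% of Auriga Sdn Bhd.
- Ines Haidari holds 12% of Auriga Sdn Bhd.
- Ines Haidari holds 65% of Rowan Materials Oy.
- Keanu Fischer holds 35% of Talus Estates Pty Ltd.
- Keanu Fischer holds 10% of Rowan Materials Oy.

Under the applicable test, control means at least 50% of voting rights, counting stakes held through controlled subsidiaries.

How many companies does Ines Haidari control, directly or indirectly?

Ines holds 65% of Rowan, so Ines controls Rowan.
No other company's threshold is met.
Ines controls 1 company.

1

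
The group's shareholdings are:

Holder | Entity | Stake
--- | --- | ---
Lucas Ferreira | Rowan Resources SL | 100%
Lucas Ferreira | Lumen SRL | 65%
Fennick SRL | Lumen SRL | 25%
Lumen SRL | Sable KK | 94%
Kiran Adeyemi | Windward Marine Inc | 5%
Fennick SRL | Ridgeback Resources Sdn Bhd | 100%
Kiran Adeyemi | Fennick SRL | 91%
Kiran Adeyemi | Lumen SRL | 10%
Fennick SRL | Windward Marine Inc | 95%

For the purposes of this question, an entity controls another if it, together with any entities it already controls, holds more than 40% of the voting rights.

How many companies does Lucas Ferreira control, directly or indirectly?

3

Lucas holds 65% of Lumen, so Lucas controls Lumen.
Lumen holds 94% of Sable, so Lucas controls Sable.
Lucas holds 100% of Rowan, so Lucas controls Rowan.
No other company's threshold is met.
Lucas controls 3 companies.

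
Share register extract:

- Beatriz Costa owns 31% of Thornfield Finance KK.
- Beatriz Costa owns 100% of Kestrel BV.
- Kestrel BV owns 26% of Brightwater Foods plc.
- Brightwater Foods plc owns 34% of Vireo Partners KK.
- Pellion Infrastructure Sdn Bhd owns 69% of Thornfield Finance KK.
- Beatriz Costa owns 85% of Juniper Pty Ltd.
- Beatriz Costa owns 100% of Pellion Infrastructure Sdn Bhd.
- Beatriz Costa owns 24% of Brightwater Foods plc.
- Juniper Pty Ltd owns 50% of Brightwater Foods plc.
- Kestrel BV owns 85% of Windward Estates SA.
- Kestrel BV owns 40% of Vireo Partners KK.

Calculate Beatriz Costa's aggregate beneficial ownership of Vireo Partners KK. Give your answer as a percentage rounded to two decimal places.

Beatriz reaches Vireo along 4 paths.
Via Kestrel: 100% × 40% = 40%.
Via Brightwater: 24% × 34% = 8.16%.
Via Kestrel → Brightwater: 100% × 26% × 34% = 8.84%.
Via Juniper → Brightwater: 85% × 50% × 34% = 14.45%.
Total: 40% + 8.16% + 8.84% + 14.45% = 71.45%.

71.45%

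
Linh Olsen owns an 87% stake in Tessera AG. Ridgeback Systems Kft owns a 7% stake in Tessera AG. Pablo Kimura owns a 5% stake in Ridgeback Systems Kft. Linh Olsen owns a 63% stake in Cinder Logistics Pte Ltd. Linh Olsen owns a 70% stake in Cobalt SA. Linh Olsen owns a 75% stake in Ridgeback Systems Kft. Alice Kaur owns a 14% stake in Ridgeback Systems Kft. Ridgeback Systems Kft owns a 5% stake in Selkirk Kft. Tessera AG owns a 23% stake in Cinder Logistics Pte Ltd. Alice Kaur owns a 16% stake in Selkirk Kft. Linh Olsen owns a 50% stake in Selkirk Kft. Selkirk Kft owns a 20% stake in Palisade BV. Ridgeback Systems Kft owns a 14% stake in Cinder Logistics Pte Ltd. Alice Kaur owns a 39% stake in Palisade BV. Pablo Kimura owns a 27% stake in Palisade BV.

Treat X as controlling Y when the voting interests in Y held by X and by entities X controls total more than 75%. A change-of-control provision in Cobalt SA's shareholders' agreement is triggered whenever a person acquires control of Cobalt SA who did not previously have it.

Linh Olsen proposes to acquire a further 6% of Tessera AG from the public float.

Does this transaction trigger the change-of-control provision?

The purchase changes only Linh's holdings, so Linh is the only person who could newly come to control Cobalt.
Linh holds 87% of Tessera, so Linh controls Tessera.
Linh and Tessera together hold 63% + 23% = 86% of Cinder, so Linh controls Cinder.
In Cobalt, Linh's side holds only 70%, not > 75%.
So before the transaction, Linh does not control Cobalt.
After the purchase, Linh's direct stake in Tessera rises to 87% + 6% = 93%.
Linh holds 93% of Tessera, so Linh controls Tessera.
After the transaction, Linh's side holds 70% of Cobalt, not > 75%, so Linh still does not control Cobalt.
No new person acquires control, so the clause is not triggered.

No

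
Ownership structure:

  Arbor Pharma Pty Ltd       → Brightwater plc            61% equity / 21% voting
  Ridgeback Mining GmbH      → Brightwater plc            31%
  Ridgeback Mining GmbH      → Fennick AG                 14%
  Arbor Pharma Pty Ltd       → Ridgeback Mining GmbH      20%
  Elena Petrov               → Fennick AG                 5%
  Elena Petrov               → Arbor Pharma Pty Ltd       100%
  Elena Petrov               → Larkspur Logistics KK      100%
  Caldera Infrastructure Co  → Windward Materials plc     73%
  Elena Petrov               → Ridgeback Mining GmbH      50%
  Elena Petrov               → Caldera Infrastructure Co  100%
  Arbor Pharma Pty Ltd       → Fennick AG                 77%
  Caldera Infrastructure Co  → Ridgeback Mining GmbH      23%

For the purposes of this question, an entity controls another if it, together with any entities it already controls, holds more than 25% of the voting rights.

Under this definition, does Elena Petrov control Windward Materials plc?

Yes

Elena holds 100% of Caldera, so Elena controls Caldera.
Caldera holds 73% of Windward, so Elena controls Windward.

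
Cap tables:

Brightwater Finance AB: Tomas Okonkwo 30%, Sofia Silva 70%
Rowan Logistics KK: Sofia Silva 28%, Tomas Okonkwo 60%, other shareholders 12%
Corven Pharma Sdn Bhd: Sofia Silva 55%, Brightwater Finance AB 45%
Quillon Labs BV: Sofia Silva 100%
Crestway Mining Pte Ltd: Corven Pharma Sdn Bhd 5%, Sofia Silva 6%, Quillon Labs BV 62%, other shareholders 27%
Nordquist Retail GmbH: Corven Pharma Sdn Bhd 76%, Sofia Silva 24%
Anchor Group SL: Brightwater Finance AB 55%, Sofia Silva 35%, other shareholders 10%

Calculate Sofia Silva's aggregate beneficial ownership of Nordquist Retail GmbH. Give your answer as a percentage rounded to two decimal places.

Sofia reaches Nordquist along 3 paths.
Via Corven: 55% × 76% = 41.8%.
Via Brightwater → Corven: 70% × 45% × 76% = 23.94%.
Direct stake: 24% = 24%.
Total: 41.8% + 23.94% + 24% = 89.74%.

89.74%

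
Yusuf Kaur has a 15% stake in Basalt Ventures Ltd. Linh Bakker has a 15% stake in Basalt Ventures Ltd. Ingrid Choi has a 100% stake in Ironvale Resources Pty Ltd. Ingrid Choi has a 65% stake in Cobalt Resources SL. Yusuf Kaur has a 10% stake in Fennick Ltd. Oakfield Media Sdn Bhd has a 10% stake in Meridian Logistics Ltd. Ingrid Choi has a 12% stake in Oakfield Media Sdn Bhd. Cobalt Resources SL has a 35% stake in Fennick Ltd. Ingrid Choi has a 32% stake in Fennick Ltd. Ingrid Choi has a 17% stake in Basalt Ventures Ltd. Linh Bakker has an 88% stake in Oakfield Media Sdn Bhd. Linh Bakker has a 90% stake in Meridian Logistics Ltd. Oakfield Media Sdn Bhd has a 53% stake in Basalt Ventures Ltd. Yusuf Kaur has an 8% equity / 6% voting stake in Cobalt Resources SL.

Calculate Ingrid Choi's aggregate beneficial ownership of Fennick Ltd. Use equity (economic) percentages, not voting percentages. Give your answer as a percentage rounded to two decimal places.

54.75%

Ingrid reaches Fennick along 2 paths.
Via Cobalt: 65% × 35% = 22.75%.
Direct stake: 32% = 32%.
Total: 22.75% + 32% = 54.75%.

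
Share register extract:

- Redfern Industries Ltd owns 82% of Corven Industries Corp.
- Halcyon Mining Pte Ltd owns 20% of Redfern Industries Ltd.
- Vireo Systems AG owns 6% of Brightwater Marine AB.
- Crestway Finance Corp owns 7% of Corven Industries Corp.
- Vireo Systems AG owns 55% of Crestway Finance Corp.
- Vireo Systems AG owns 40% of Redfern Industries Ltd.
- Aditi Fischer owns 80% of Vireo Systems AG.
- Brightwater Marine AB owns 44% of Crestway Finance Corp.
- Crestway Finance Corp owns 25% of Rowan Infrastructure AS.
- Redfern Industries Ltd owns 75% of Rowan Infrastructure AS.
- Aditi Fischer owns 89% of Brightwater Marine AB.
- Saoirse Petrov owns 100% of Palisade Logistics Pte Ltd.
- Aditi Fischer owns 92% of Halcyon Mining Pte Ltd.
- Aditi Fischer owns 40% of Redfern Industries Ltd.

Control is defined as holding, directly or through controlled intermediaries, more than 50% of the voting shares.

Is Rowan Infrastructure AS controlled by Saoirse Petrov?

Saoirse holds 100% of Palisade, so Saoirse controls Palisade.
Neither Saoirse nor any entity Saoirse controls holds any voting interest in Rowan.
So Saoirse does not control Rowan.

No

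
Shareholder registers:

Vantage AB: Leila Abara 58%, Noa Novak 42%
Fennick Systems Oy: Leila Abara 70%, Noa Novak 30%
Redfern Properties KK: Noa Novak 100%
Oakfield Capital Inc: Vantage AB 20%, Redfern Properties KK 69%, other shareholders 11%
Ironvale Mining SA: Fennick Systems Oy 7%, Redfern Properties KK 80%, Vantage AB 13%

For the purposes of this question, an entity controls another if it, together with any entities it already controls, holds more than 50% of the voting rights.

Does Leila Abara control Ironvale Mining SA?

Leila holds 58% of Vantage, so Leila controls Vantage.
Leila holds 70% of Fennick, so Leila controls Fennick.
In Ironvale, Leila's side holds only 7% + 13% = 20%, not > 50%.
So Leila does not control Ironvale.

No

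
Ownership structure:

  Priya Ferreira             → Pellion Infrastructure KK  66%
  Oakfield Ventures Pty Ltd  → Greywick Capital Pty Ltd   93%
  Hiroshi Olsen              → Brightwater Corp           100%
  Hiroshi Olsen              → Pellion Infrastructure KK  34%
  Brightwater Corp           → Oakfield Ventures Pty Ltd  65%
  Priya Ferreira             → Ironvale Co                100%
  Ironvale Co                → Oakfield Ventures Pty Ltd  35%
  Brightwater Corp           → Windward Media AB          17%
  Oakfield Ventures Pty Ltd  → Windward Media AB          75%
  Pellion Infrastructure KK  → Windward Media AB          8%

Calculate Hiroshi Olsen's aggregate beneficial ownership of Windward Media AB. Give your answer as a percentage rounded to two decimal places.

Hiroshi reaches Windward along 3 paths.
Via Brightwater → Oakfield: 100% × 65% × 75% = 48.75%.
Via Pellion: 34% × 8% = 2.72%.
Via Brightwater: 100% × 17% = 17%.
Total: 48.75% + 2.72% + 17% = 68.47%.

68.47%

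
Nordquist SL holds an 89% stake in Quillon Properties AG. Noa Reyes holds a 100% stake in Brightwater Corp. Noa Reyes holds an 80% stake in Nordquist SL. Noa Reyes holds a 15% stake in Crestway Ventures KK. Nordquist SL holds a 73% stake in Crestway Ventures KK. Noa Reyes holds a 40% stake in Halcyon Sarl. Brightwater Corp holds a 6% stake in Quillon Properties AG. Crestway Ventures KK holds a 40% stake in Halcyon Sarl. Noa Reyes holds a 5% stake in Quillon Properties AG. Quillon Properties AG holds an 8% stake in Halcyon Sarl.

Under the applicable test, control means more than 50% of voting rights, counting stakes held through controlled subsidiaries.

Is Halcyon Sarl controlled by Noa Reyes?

Yes

Noa holds 80% of Nordquist, so Noa controls Nordquist.
Noa holds 100% of Brightwater, so Noa controls Brightwater.
Nordquist and Noa and Brightwater together hold 89% + 5% + 6% = 100% of Quillon, so Noa controls Quillon.
Noa and Nordquist together hold 15% + 73% = 88% of Crestway, so Noa controls Crestway.
Noa and Crestway and Quillon together hold 40% + 40% + 8% = 88% of Halcyon, so Noa controls Halcyon.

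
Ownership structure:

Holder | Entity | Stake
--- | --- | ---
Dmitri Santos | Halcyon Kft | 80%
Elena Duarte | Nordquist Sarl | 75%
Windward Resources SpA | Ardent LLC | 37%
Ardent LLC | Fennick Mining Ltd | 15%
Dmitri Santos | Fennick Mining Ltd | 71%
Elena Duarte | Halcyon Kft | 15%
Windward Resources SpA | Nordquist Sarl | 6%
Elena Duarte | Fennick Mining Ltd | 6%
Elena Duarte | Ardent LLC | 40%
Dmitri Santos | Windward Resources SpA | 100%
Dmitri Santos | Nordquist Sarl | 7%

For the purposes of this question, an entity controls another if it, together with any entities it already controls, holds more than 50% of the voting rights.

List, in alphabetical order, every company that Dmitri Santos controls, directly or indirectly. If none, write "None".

Fennick Mining Ltd, Halcyon Kft, Windward Resources SpA

Dmitri holds 80% of Halcyon, so Dmitri controls Halcyon.
Dmitri holds 100% of Windward, so Dmitri controls Windward.
Dmitri holds 71% of Fennick, so Dmitri controls Fennick.
No other company's threshold is met.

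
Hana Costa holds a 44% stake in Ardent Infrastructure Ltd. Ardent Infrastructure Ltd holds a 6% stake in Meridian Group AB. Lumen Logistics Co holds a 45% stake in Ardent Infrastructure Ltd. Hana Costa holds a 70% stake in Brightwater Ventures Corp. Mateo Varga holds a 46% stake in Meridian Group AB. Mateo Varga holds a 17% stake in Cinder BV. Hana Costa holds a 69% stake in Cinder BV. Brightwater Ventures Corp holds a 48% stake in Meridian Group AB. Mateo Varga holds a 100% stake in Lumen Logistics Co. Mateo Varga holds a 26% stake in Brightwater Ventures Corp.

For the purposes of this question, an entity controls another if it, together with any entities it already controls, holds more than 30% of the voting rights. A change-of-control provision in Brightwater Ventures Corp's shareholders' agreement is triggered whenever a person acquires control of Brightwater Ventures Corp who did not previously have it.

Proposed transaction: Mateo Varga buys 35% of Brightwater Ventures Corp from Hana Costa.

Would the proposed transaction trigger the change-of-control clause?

Yes

The purchase adds only to Mateo's holdings (Hana's stake shrinks), so Mateo is the only person who could newly come to control Brightwater.
Mateo holds 100% of Lumen, so Mateo controls Lumen.
Lumen holds 45% of Ardent, so Mateo controls Ardent.
Ardent and Mateo together hold 6% + 46% = 52% of Meridian, so Mateo controls Meridian.
In Brightwater, Mateo's side holds only 26%, not > 30%.
So before the transaction, Mateo does not control Brightwater.
After the purchase, Mateo's direct stake in Brightwater rises to 26% + 35% = 61%, and Hana's stake falls to 35%.
Mateo holds 61% of Brightwater, so Mateo controls Brightwater.
Mateo did not control Brightwater before and does after, so the clause is triggered.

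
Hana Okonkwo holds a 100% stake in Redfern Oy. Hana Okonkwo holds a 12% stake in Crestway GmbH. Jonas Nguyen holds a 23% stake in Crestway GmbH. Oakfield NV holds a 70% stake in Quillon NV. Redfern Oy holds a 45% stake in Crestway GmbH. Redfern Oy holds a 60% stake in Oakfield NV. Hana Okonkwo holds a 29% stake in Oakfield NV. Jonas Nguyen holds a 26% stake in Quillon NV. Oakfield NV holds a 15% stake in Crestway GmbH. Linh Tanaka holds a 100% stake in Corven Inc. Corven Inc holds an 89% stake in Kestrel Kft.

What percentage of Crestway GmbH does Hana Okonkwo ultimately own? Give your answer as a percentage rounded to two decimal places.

Hana reaches Crestway along 4 paths.
Via Redfern: 100% × 45% = 45%.
Direct stake: 12% = 12%.
Via Oakfield: 29% × 15% = 4.35%.
Via Redfern → Oakfield: 100% × 60% × 15% = 9%.
Total: 45% + 12% + 4.35% + 9% = 70.35%.

70.35%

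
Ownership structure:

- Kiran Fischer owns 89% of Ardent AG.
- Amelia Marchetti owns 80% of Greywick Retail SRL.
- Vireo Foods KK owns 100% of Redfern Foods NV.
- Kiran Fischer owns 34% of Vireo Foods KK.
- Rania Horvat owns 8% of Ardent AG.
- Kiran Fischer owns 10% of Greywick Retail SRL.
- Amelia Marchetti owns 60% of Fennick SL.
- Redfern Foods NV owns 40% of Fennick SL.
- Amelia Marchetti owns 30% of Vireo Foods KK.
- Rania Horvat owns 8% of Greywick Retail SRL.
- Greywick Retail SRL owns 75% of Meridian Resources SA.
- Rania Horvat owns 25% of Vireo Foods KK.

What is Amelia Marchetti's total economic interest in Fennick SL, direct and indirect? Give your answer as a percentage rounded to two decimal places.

72.00%

Amelia reaches Fennick along 2 paths.
Via Vireo → Redfern: 30% × 100% × 40% = 12%.
Direct stake: 60% = 60%.
Total: 12% + 60% = 72%.
Rounded: 72.00%.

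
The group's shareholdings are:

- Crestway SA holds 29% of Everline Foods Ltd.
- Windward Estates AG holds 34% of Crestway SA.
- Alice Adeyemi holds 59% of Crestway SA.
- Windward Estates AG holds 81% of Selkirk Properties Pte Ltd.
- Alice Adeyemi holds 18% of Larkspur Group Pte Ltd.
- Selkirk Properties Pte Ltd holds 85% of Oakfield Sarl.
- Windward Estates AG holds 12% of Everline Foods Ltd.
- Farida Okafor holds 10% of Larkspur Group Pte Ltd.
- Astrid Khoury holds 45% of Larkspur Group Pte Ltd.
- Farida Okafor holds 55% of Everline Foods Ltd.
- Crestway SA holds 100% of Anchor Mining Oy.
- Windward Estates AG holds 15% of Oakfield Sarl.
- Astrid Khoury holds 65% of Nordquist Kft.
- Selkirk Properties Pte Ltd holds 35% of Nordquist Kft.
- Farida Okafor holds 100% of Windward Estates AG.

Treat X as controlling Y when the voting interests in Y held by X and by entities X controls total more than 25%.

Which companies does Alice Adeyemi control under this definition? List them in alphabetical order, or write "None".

Anchor Mining Oy, Crestway SA, Everline Foods Ltd

Alice holds 59% of Crestway, so Alice controls Crestway.
Crestway holds 100% of Anchor, so Alice controls Anchor.
Crestway holds 29% of Everline, so Alice controls Everline.
No other company's threshold is met.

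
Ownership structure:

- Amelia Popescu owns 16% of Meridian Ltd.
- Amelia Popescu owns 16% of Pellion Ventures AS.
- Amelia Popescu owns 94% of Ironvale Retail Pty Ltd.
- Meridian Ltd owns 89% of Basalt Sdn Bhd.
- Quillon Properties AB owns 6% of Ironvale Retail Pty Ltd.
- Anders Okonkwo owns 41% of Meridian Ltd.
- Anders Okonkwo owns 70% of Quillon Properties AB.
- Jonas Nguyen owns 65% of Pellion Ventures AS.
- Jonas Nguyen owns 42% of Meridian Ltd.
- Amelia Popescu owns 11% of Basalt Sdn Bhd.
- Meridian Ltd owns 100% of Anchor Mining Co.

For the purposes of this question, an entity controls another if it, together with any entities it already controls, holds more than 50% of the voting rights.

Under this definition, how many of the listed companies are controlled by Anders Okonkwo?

1

Anders holds 70% of Quillon, so Anders controls Quillon.
No other company's threshold is met.
Anders controls 1 company.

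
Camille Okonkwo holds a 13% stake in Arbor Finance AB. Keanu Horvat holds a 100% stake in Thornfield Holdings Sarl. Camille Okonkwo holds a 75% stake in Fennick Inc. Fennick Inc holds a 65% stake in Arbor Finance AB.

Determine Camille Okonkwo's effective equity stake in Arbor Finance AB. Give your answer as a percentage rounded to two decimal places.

61.75%

Camille reaches Arbor along 2 paths.
Direct stake: 13% = 13%.
Via Fennick: 75% × 65% = 48.75%.
Total: 13% + 48.75% = 61.75%.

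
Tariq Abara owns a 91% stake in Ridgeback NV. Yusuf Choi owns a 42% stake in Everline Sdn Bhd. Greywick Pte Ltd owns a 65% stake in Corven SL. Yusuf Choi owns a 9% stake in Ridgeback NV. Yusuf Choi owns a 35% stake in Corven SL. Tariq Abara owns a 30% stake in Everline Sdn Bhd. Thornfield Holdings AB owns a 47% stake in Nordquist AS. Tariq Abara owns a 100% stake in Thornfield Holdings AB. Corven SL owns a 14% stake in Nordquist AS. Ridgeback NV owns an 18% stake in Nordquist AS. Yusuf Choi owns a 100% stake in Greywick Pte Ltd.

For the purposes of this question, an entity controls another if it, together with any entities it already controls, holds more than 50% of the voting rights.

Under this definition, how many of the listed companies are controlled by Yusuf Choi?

Yusuf holds 100% of Greywick, so Yusuf controls Greywick.
Greywick and Yusuf together hold 65% + 35% = 100% of Corven, so Yusuf controls Corven.
No other company's threshold is met.
Yusuf controls 2 companies.

2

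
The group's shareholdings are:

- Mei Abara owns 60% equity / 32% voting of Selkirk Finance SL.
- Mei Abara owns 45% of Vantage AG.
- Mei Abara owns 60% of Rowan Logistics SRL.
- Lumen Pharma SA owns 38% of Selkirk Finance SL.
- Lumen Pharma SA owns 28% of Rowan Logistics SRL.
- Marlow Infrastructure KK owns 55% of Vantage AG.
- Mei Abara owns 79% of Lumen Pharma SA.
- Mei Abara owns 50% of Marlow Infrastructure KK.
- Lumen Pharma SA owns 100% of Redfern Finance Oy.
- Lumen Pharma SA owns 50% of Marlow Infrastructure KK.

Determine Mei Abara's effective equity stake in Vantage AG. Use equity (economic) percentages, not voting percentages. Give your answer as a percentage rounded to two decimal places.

Mei reaches Vantage along 3 paths.
Direct stake: 45% = 45%.
Via Marlow: 50% × 55% = 27.5%.
Via Lumen → Marlow: 79% × 50% × 55% = 21.725%.
Total: 45% + 27.5% + 21.725% = 94.225%.
Rounded: 94.23%.

94.23%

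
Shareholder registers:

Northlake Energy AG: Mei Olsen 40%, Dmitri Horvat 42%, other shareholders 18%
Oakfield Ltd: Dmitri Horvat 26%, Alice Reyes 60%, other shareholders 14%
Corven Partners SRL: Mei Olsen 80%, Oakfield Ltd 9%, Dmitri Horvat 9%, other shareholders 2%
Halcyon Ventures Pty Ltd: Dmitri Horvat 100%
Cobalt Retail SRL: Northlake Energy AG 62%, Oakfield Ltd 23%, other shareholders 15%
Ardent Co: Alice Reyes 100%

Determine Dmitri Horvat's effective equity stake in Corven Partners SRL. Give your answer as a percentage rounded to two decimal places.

Dmitri reaches Corven along 2 paths.
Via Oakfield: 26% × 9% = 2.34%.
Direct stake: 9% = 9%.
Total: 2.34% + 9% = 11.34%.

11.34%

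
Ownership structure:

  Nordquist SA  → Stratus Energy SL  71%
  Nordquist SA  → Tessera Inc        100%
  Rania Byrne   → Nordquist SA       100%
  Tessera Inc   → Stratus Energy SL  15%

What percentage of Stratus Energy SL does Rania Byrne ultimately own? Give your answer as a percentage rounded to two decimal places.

86.00%

Rania reaches Stratus along 2 paths.
Via Nordquist: 100% × 71% = 71%.
Via Nordquist → Tessera: 100% × 100% × 15% = 15%.
Total: 71% + 15% = 86%.
Rounded: 86.00%.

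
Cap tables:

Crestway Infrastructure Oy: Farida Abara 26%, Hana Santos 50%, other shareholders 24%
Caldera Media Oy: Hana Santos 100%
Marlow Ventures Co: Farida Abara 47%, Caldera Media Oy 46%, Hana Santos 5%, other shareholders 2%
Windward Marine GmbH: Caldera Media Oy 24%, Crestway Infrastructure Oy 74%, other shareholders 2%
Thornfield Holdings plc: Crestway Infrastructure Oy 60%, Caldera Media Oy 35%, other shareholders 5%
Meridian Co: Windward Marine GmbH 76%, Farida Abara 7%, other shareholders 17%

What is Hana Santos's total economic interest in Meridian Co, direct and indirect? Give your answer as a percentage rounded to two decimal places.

46.36%

Hana reaches Meridian along 2 paths.
Via Caldera → Windward: 100% × 24% × 76% = 18.24%.
Via Crestway → Windward: 50% × 74% × 76% = 28.12%.
Total: 18.24% + 28.12% = 46.36%.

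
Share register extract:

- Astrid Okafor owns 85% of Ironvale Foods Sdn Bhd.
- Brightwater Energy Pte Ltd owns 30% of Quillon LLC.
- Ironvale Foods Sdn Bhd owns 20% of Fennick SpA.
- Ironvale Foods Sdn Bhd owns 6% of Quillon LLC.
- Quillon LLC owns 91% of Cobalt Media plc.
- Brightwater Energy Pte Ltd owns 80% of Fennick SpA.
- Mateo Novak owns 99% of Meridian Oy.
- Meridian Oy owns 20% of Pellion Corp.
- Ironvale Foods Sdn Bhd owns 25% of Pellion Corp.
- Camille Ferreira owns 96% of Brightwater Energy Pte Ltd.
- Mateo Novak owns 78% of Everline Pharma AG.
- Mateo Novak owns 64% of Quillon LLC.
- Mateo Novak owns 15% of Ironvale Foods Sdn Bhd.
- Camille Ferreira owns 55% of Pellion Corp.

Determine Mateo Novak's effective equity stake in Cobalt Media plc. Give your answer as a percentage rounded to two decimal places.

59.06%

Mateo reaches Cobalt along 2 paths.
Via Quillon: 64% × 91% = 58.24%.
Via Ironvale → Quillon: 15% × 6% × 91% = 0.819%.
Total: 58.24% + 0.819% = 59.059%.
Rounded: 59.06%.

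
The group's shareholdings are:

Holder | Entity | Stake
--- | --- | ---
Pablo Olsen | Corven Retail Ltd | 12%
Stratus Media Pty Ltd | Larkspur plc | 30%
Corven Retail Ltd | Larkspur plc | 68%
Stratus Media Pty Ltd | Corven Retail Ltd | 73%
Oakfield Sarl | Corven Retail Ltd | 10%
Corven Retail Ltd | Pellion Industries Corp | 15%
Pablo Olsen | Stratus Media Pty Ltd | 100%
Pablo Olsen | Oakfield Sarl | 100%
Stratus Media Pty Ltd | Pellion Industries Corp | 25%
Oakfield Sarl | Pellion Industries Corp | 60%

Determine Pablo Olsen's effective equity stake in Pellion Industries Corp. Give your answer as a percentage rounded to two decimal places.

Pablo reaches Pellion along 5 paths.
Via Oakfield: 100% × 60% = 60%.
Via Oakfield → Corven: 100% × 10% × 15% = 1.5%.
Via Stratus → Corven: 100% × 73% × 15% = 10.95%.
Via Corven: 12% × 15% = 1.8%.
Via Stratus: 100% × 25% = 25%.
Total: 60% + 1.5% + 10.95% + 1.8% + 25% = 99.25%.

99.25%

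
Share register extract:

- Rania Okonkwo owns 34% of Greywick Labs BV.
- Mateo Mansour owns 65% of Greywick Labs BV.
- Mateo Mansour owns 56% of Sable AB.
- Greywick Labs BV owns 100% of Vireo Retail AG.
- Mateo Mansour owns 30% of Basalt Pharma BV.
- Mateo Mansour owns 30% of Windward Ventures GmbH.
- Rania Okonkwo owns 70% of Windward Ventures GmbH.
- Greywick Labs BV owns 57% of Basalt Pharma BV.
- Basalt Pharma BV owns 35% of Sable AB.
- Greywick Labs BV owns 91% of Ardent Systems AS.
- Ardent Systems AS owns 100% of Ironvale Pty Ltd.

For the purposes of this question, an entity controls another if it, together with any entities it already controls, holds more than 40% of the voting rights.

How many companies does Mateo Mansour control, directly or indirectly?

Mateo holds 65% of Greywick, so Mateo controls Greywick.
Greywick and Mateo together hold 57% + 30% = 87% of Basalt, so Mateo controls Basalt.
Greywick holds 91% of Ardent, so Mateo controls Ardent.
Mateo and Basalt together hold 56% + 35% = 91% of Sable, so Mateo controls Sable.
Ardent holds 100% of Ironvale, so Mateo controls Ironvale.
Greywick holds 100% of Vireo, so Mateo controls Vireo.
No other company's threshold is met.
Mateo controls 6 companies.

6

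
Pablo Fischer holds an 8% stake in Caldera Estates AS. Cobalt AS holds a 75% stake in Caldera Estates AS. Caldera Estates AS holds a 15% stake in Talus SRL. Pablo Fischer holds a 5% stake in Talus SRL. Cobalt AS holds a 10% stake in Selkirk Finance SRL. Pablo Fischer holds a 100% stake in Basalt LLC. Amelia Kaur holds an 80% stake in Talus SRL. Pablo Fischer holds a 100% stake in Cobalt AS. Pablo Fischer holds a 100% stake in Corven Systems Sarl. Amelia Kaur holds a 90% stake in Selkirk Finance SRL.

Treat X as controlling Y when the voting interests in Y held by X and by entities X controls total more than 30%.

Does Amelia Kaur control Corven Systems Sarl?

Amelia holds 80% of Talus, so Amelia controls Talus.
Amelia holds 90% of Selkirk, so Amelia controls Selkirk.
Neither Amelia nor any entity Amelia controls holds any voting interest in Corven.
So Amelia does not control Corven.

No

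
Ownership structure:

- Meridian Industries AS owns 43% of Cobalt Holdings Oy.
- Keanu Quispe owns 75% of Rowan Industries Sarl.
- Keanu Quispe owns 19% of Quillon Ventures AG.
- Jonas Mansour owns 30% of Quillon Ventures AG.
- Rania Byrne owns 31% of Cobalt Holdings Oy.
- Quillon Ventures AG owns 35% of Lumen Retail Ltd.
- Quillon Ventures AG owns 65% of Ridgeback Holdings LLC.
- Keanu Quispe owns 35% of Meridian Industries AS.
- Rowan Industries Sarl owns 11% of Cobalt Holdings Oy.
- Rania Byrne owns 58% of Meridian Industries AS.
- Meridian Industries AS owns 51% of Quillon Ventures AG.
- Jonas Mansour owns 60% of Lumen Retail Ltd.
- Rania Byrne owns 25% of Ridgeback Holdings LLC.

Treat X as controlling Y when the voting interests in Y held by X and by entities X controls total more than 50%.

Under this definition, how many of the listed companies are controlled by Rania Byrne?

4

Rania holds 58% of Meridian, so Rania controls Meridian.
Meridian holds 51% of Quillon, so Rania controls Quillon.
Rania and Quillon together hold 25% + 65% = 90% of Ridgeback, so Rania controls Ridgeback.
Meridian and Rania together hold 43% + 31% = 74% of Cobalt, so Rania controls Cobalt.
No other company's threshold is met.
Rania controls 4 companies.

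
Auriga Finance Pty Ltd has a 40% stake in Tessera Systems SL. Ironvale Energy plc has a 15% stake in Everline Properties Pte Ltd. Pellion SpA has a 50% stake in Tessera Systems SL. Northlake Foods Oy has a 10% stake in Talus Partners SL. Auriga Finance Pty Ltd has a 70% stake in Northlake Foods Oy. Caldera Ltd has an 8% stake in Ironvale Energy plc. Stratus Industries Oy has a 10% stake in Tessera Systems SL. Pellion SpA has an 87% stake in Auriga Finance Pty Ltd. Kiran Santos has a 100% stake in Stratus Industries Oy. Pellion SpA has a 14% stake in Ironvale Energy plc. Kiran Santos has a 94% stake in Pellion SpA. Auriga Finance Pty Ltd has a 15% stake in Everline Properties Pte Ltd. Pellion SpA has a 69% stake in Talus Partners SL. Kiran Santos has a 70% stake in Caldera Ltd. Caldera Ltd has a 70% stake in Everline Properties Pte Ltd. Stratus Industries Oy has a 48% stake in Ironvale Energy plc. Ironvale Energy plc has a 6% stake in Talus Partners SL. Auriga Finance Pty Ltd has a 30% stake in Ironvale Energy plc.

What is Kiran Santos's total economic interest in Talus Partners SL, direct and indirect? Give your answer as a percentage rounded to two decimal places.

Kiran reaches Talus along 6 paths.
Via Pellion → Ironvale: 94% × 14% × 6% = 0.7896%.
Via Pellion → Auriga → Ironvale: 94% × 87% × 30% × 6% = 1.47204%.
Via Stratus → Ironvale: 100% × 48% × 6% = 2.88%.
Via Caldera → Ironvale: 70% × 8% × 6% = 0.336%.
Via Pellion: 94% × 69% = 64.86%.
Via Pellion → Auriga → Northlake: 94% × 87% × 70% × 10% = 5.7246%.
Total: 0.7896% + 1.47204% + 2.88% + 0.336% + 64.86% + 5.7246% = 76.06224%.
Rounded: 76.06%.

76.06%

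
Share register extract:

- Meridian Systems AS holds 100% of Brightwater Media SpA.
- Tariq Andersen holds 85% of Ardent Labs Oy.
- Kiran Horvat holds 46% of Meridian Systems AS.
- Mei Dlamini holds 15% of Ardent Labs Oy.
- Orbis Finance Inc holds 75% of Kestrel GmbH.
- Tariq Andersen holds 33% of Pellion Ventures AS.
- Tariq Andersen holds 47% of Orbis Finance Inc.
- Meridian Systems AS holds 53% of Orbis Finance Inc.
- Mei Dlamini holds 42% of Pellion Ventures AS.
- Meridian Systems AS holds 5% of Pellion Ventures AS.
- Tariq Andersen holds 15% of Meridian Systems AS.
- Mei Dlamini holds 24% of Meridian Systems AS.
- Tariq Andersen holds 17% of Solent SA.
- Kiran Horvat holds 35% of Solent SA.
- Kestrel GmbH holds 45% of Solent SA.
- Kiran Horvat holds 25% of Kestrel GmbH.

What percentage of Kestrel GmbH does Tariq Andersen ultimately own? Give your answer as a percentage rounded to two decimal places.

41.21%

Tariq reaches Kestrel along 2 paths.
Via Orbis: 47% × 75% = 35.25%.
Via Meridian → Orbis: 15% × 53% × 75% = 5.9625%.
Total: 35.25% + 5.9625% = 41.2125%.
Rounded: 41.21%.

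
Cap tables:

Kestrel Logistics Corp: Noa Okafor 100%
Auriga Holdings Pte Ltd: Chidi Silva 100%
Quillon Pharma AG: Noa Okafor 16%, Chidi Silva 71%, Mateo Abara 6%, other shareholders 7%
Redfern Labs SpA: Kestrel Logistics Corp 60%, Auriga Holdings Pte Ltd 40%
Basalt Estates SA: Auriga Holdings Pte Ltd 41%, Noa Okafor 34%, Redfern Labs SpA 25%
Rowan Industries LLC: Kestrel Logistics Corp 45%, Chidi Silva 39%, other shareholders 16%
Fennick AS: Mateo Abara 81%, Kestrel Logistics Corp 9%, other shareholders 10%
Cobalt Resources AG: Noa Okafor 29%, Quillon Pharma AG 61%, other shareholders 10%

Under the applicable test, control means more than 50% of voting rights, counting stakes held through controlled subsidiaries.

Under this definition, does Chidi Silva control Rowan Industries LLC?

No

Chidi holds 100% of Auriga, so Chidi controls Auriga.
Chidi holds 71% of Quillon, so Chidi controls Quillon.
Quillon holds 61% of Cobalt, so Chidi controls Cobalt.
In Rowan, Chidi's side holds only 39%, not > 50%.
So Chidi does not control Rowan.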